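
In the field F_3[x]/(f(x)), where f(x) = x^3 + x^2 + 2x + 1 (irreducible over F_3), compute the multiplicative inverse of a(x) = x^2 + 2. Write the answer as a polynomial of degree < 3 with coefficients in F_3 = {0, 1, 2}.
a(x)^(-1) ≡ x + 1 (mod f(x))

Since f is irreducible over F_3, F_3[x]/(f) is a field and a(x) ≠ 0 has an inverse. Apply the extended Euclidean algorithm to f(x) and a(x) in F_3[x]: f(x) = (x + 1)·a(x) + (2). The last nonzero remainder is the constant 2 = gcd(f, a) in F_3. Back-substituting through the division chain expresses 2 = s(x)·a(x) + t(x)·f(x) with s(x) ≡ 2x + 2 (mod f), so (2x + 2)·a(x) ≡ 2 (mod f). Multiplying by 2^(-1) ≡ 2 in F_3 gives a(x)^(-1) ≡ 2·(2x + 2) ≡ x + 1 (mod f). Check: (x^2 + 2)·(x + 1) = x^3 + x^2 + 2x + 2 ≡ 1 (mod x^3 + x^2 + 2x + 1).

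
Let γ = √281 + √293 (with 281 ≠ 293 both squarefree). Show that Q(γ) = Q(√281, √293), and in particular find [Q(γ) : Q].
[Q(γ) : Q] = 4 (equivalently, Q(γ) = Q(√281, √293))

Obviously Q(γ) ⊆ Q(√281, √293), and [Q(√281, √293):Q] = 4 (since 281, 293 are distinct squarefree integers > 1 with 82333 not a perfect square). To show equality we compute the minimal polynomial of γ. From γ = √281 + √293: γ^2 = 281 + 2√(82333) + 293 = 574 + 2√(82333), so γ^2 - 574 = 2√(82333); squaring, (γ^2 - 574)^2 = 4·82333, i.e. γ^4 - 1148γ^2 + 329476 - 329332 = 0, i.e. γ^4 - 1148γ^2 + 144 = 0. So γ is a root of x^4 - 1148x^2 + 144. This polynomial is irreducible over Q: it has no rational root (each ±√281 ± √293 is irrational), and any factorization into two quadratics over Q would force √(82333) ∈ Q (pairing opposite roots) or √281, √293 ∈ Q (other pairings), all impossible. Hence [Q(γ):Q] = 4 = [Q(√281, √293):Q], so Q(γ) = Q(√281, √293).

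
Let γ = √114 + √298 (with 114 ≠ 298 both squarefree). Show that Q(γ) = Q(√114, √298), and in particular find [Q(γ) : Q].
[Q(γ) : Q] = 4 (equivalently, Q(γ) = Q(√114, √298))

Obviously Q(γ) ⊆ Q(√114, √298), and [Q(√114, √298):Q] = 4 (since 114, 298 are distinct squarefree integers > 1 with 33972 not a perfect square). To show equality we compute the minimal polynomial of γ. From γ = √114 + √298: γ^2 = 114 + 2√(33972) + 298 = 412 + 2√(33972), so γ^2 - 412 = 2√(33972); squaring, (γ^2 - 412)^2 = 4·33972, i.e. γ^4 - 824γ^2 + 169744 - 135888 = 0, i.e. γ^4 - 824γ^2 + 33856 = 0. So γ is a root of x^4 - 824x^2 + 33856. This polynomial is irreducible over Q: it has no rational root (each ±√114 ± √298 is irrational), and any factorization into two quadratics over Q would force √(33972) ∈ Q (pairing opposite roots) or √114, √298 ∈ Q (other pairings), all impossible. Hence [Q(γ):Q] = 4 = [Q(√114, √298):Q], so Q(γ) = Q(√114, √298).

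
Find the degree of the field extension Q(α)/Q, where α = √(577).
[Q(α):Q] = 2

[Q(α):Q] equals the degree of the minimal polynomial of α. Here α^2 = 577 and x^2 - 577 is irreducible (d = 577 is squarefree, ≠ 1, hence not a square), so deg(m_α) = 2. Thus [Q(α):Q] = 2.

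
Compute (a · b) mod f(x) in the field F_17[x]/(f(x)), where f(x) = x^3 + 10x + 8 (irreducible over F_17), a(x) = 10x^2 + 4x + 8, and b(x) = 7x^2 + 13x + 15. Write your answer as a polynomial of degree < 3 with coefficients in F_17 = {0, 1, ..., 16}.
a · b ≡ 13x + 12 (mod f(x))

Multiply in F_17[x]: a(x)·b(x) = (10x^2 + 4x + 8)·(7x^2 + 13x + 15) = 2x^4 + 5x^3 + 3x^2 + 11x + 1. This has degree ≥ 3, so divide by f(x) over F_17: 2x^4 + 5x^3 + 3x^2 + 11x + 1 = (2x + 5)·(x^3 + 10x + 8) + (13x + 12). Hence a·b ≡ 13x + 12 (mod f). (F_17[x]/(f) is a field with 17^3 = 4913 elements since f is irreducible of degree 3.)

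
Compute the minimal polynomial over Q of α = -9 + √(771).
m_α(x) = x^2 + 18x - 690

From α + 9 = √(771), squaring gives (α + 9)^2 = 771, i.e. α^2 + 18α + 81 = 771, so α^2 + 18α - 690 = 0. The discriminant of x^2 + 18x - 690 is (18)^2 - 4·(-690) = 324 + 2760 = 3084, and 4·(771) is not a perfect square in Q since 771 is squarefree and ≠ 1. Hence x^2 + 18x - 690 is irreducible over Q and is the minimal polynomial of α.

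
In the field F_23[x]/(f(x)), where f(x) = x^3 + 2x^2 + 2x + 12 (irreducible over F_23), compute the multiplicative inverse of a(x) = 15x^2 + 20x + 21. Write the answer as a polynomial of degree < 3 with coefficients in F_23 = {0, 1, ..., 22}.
a(x)^(-1) ≡ 19x^2 + 21x + 20 (mod f(x))

Since f is irreducible over F_23, F_23[x]/(f) is a field and a(x) ≠ 0 has an inverse. Apply the extended Euclidean algorithm to f(x) and a(x) in F_23[x]: f(x) = (20x + 21)·a(x) + (13x + 8);  a(x) = (10x + 6)·(13x + 8) + (19). The last nonzero remainder is the constant 19 = gcd(f, a) in F_23. Back-substituting through the division chain expresses 19 = s(x)·a(x) + t(x)·f(x) with s(x) ≡ 16x^2 + 8x + 12 (mod f), so (16x^2 + 8x + 12)·a(x) ≡ 19 (mod f). Multiplying by 19^(-1) ≡ 17 in F_23 gives a(x)^(-1) ≡ 17·(16x^2 + 8x + 12) ≡ 19x^2 + 21x + 20 (mod f). Check: (15x^2 + 20x + 21)·(19x^2 + 21x + 20) = 9x^4 + 5x^3 + 15x^2 + 13x + 6 ≡ 1 (mod x^3 + 2x^2 + 2x + 12).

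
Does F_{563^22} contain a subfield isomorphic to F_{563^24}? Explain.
No: F_{563^24} is not a subfield of F_{563^22}

F_{p^m} embeds in F_{p^n} iff m | n. Here 24 ∤ 22 (since 22 = 0·24 + 22 with remainder 22 ≠ 0), so F_{563^24} is not a subfield of F_{563^22}. Equivalently: if it were, the tower law would give 24 = [F_{563^24}:F_563] dividing [F_{563^22}:F_563] = 22, contradiction.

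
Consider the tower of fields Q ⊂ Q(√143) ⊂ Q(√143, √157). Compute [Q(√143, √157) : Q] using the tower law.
[Q(√143, √157) : Q] = 4

[Q(√143):Q] = 2 (min poly x^2 - 143, irreducible since 143 is squarefree > 1). For the top step, suppose √157 ∈ Q(√143), say √157 = c + d√143 with c, d ∈ Q. Squaring: 157 = c^2 + 143d^2 + 2cd√143. Since √143 ∉ Q this forces 2cd = 0. If d = 0 then √157 = c ∈ Q, contradicting 157 squarefree > 1. If c = 0 then 157 = 143d^2, so 143·157 = (143d)^2 is a perfect square in Q — but 143·157 = 22451 is not a perfect square (since 143 and 157 are distinct squarefree integers). Contradiction. Hence √157 ∉ Q(√143), so x^2 - 157 stays irreducible over Q(√143) and [Q(√143, √157) : Q(√143)] = 2. By the tower law, [Q(√143, √157) : Q] = 2 · 2 = 4.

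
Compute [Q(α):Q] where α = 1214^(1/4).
[Q(α):Q] = 4

α is a root of x^4 - 1214. By Eisenstein's criterion at the prime p = 2 (which divides the constant term 1214 but p^2 = 4 does not, since 1214 is squarefree), x^4 - 1214 is irreducible over Q. Hence [Q(α):Q] = 4.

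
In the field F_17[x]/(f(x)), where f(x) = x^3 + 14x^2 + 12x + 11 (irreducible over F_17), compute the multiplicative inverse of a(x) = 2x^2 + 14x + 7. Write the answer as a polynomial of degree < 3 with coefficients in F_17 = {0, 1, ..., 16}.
a(x)^(-1) ≡ 5x^2 + 6x + 11 (mod f(x))

Since f is irreducible over F_17, F_17[x]/(f) is a field and a(x) ≠ 0 has an inverse. Apply the extended Euclidean algorithm to f(x) and a(x) in F_17[x]: f(x) = (9x + 12)·a(x) + (2x + 12);  a(x) = (x + 1)·(2x + 12) + (12). The last nonzero remainder is the constant 12 = gcd(f, a) in F_17. Back-substituting through the division chain expresses 12 = s(x)·a(x) + t(x)·f(x) with s(x) ≡ 9x^2 + 4x + 13 (mod f), so (9x^2 + 4x + 13)·a(x) ≡ 12 (mod f). Multiplying by 12^(-1) ≡ 10 in F_17 gives a(x)^(-1) ≡ 10·(9x^2 + 4x + 13) ≡ 5x^2 + 6x + 11 (mod f). Check: (2x^2 + 14x + 7)·(5x^2 + 6x + 11) = 10x^4 + 14x^3 + 5x^2 + 9x + 9 ≡ 1 (mod x^3 + 14x^2 + 12x + 11).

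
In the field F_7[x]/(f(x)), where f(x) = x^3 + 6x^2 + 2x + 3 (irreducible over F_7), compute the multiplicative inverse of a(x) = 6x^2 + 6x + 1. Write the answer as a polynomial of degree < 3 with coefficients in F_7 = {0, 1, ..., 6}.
a(x)^(-1) ≡ 5x^2 + x + 3 (mod f(x))

Since f is irreducible over F_7, F_7[x]/(f) is a field and a(x) ≠ 0 has an inverse. Apply the extended Euclidean algorithm to f(x) and a(x) in F_7[x]: f(x) = (6x + 2)·a(x) + (5x + 1);  a(x) = (4x + 6)·(5x + 1) + (2). The last nonzero remainder is the constant 2 = gcd(f, a) in F_7. Back-substituting through the division chain expresses 2 = s(x)·a(x) + t(x)·f(x) with s(x) ≡ 3x^2 + 2x + 6 (mod f), so (3x^2 + 2x + 6)·a(x) ≡ 2 (mod f). Multiplying by 2^(-1) ≡ 4 in F_7 gives a(x)^(-1) ≡ 4·(3x^2 + 2x + 6) ≡ 5x^2 + x + 3 (mod f). Check: (6x^2 + 6x + 1)·(5x^2 + x + 3) = 2x^4 + x^3 + x^2 + 5x + 3 ≡ 1 (mod x^3 + 6x^2 + 2x + 3).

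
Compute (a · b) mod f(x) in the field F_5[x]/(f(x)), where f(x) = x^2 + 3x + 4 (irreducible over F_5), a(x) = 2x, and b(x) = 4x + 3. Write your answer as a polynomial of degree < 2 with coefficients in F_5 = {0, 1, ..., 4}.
a · b ≡ 2x + 3 (mod f(x))

Multiply in F_5[x]: a(x)·b(x) = (2x)·(4x + 3) = 3x^2 + x. This has degree ≥ 2, so divide by f(x) over F_5: 3x^2 + x = (3)·(x^2 + 3x + 4) + (2x + 3). Hence a·b ≡ 2x + 3 (mod f). (F_5[x]/(f) is a field with 5^2 = 25 elements since f is irreducible of degree 2.)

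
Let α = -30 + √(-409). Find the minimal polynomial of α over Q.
m_α(x) = x^2 + 60x + 1309

From α + 30 = √(-409), squaring gives (α + 30)^2 = -409, i.e. α^2 + 60α + 900 = -409, so α^2 + 60α + 1309 = 0. The discriminant of x^2 + 60x + 1309 is (60)^2 - 4·(1309) = 3600 - 5236 = -1636, and 4·(-409) is not a perfect square in Q since -409 is squarefree and ≠ 1. Hence x^2 + 60x + 1309 is irreducible over Q and is the minimal polynomial of α.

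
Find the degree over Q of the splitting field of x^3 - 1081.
[K : Q] = 6

The roots of x^3 - 1081 are ∛1081, ω∛1081, ω^2∛1081 where ω = e^(2πi/3) is a primitive cube root of unity, so K = Q(∛1081, ω). Now [Q(∛1081):Q] = 3 (since 1081 is not a perfect cube, x^3 - 1081 is irreducible) and [Q(ω):Q] = 2. Both 2 and 3 divide [K:Q], and [K:Q] ≤ 3·2 = 6, so [K:Q] = 6. (Equivalently: Q(∛1081) ⊂ R but ω ∉ R, so [K : Q(∛1081)] = 2.)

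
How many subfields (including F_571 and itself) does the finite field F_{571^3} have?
F_{571^3} has 2 subfields

The subfields of F_{p^n} are exactly the fields F_{p^d} for d | n (each is the fixed field of the unique index-d subgroup of Gal(F_{p^n}/F_p) ≅ Z/nZ). The divisors of n = 3 are {1, 3}, giving 2 subfields: F_{571^1}, F_{571^3}.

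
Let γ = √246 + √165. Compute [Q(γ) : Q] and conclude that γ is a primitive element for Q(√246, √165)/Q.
[Q(γ) : Q] = 4 (equivalently, Q(γ) = Q(√246, √165))

Obviously Q(γ) ⊆ Q(√246, √165), and [Q(√246, √165):Q] = 4 (since 246, 165 are distinct squarefree integers > 1 with 40590 not a perfect square). To show equality we compute the minimal polynomial of γ. From γ = √246 + √165: γ^2 = 246 + 2√(40590) + 165 = 411 + 2√(40590), so γ^2 - 411 = 2√(40590); squaring, (γ^2 - 411)^2 = 4·40590, i.e. γ^4 - 822γ^2 + 168921 - 162360 = 0, i.e. γ^4 - 822γ^2 + 6561 = 0. So γ is a root of x^4 - 822x^2 + 6561. This polynomial is irreducible over Q: it has no rational root (each ±√246 ± √165 is irrational), and any factorization into two quadratics over Q would force √(40590) ∈ Q (pairing opposite roots) or √246, √165 ∈ Q (other pairings), all impossible. Hence [Q(γ):Q] = 4 = [Q(√246, √165):Q], so Q(γ) = Q(√246, √165).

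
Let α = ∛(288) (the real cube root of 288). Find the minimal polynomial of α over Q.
m_α(x) = x^3 - 288

α satisfies α^3 = 288, so x^3 - 288 annihilates α. By the rational root test, a rational root p/q (in lowest terms) of x^3 - 288 would satisfy p^3 = 288 q^3, forcing q = 1 and p^3 = 288; but 288 is not a perfect cube, contradiction. A monic cubic over Q with no rational root is irreducible (any nontrivial factorization would include a linear factor). Hence x^3 - 288 is the minimal polynomial of α, and in particular [Q(α):Q] = 3.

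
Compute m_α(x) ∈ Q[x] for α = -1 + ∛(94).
m_α(x) = x^3 + 3x^2 + 3x - 93

Set β = α + 1 = ∛(94), so β^3 = 94. Then (α + 1)^3 - 94 = 0, i.e. α is a root of g(x) = (x + 1)^3 - 94 = x^3 + 3x^2 + 3x - 93. Since g(x) = h(x + 1) where h(x) = x^3 - 94, and h is irreducible over Q (because 94 is not a perfect cube, so h has no rational root, and a monic cubic with no rational root is irreducible), g is also irreducible (irreducibility is preserved under the substitution x → x + 1). Hence m_α(x) = x^3 + 3x^2 + 3x - 93.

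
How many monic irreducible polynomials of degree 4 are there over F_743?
There are 76189386588 monic irreducible polynomials of degree 4 over F_743

Each element of F_{743^4} that lies in no proper subfield is a root of exactly one monic irreducible of degree 4 over F_743, and each such polynomial has 4 distinct roots in F_{743^4}. By Möbius inversion the count is N_743(4) = (1/4) Σ_{d|4} μ(4/d) · 743^d = (1/4)(μ(4)·743^1 + μ(2)·743^2 + μ(1)·743^4) = 304757546352/4 = 76189386588.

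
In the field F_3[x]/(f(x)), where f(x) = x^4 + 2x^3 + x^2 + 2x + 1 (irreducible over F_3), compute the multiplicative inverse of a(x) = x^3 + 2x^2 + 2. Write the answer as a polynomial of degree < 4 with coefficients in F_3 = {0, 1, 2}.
a(x)^(-1) ≡ x^3 + 2x^2 (mod f(x))

Since f is irreducible over F_3, F_3[x]/(f) is a field and a(x) ≠ 0 has an inverse. Apply the extended Euclidean algorithm to f(x) and a(x) in F_3[x]: f(x) = (x)·a(x) + (x^2 + 1);  a(x) = (x + 2)·(x^2 + 1) + (2x);  (x^2 + 1) = (2x)·(2x) + (1). The last nonzero remainder is the constant 1 = gcd(f, a) in F_3. Back-substituting through the division chain expresses 1 = s(x)·a(x) + t(x)·f(x) with s(x) ≡ x^3 + 2x^2 (mod f), so a(x)^(-1) ≡ s(x) = x^3 + 2x^2 (mod f). Check: (x^3 + 2x^2 + 2)·(x^3 + 2x^2) = x^6 + x^5 + x^4 + 2x^3 + x^2 ≡ 1 (mod x^4 + 2x^3 + x^2 + 2x + 1).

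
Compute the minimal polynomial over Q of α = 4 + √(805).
m_α(x) = x^2 - 8x - 789

From α - 4 = √(805), squaring gives (α - 4)^2 = 805, i.e. α^2 - 8α + 16 = 805, so α^2 - 8α - 789 = 0. The discriminant of x^2 - 8x - 789 is (-8)^2 - 4·(-789) = 64 + 3156 = 3220, and 4·(805) is not a perfect square in Q since 805 is squarefree and ≠ 1. Hence x^2 - 8x - 789 is irreducible over Q and is the minimal polynomial of α.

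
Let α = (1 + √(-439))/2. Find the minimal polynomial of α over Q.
m_α(x) = x^2 - x + 110

From 2α - 1 = √(-439), squaring gives (2α - 1)^2 = -439, i.e. 4α^2 - 4α + 1 = -439, so α^2 - α + (1 + 439)/4 = 0. Since -439 ≡ 1 (mod 4), (1 + 439)/4 = 110 ∈ Z. The polynomial x^2 - x + 110 has discriminant 1 - 4·(110) = -439, which is not a perfect square in Q (d = -439 is squarefree and ≠ 1), so x^2 - x + 110 is irreducible over Q. It is the minimal polynomial of α.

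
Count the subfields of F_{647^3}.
F_{647^3} has 2 subfields

The subfields of F_{p^n} are exactly the fields F_{p^d} for d | n (each is the fixed field of the unique index-d subgroup of Gal(F_{p^n}/F_p) ≅ Z/nZ). The divisors of n = 3 are {1, 3}, giving 2 subfields: F_{647^1}, F_{647^3}.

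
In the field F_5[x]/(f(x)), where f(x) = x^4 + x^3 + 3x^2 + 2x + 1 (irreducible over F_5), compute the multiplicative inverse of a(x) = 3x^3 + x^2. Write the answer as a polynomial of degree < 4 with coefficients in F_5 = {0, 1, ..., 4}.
a(x)^(-1) ≡ x^3 + 3x^2 + 4x + 4 (mod f(x))

Since f is irreducible over F_5, F_5[x]/(f) is a field and a(x) ≠ 0 has an inverse. Apply the extended Euclidean algorithm to f(x) and a(x) in F_5[x]: f(x) = (2x + 3)·a(x) + (2x + 1);  a(x) = (4x^2 + x + 2)·(2x + 1) + (3). The last nonzero remainder is the constant 3 = gcd(f, a) in F_5. Back-substituting through the division chain expresses 3 = s(x)·a(x) + t(x)·f(x) with s(x) ≡ 3x^3 + 4x^2 + 2x + 2 (mod f), so (3x^3 + 4x^2 + 2x + 2)·a(x) ≡ 3 (mod f). Multiplying by 3^(-1) ≡ 2 in F_5 gives a(x)^(-1) ≡ 2·(3x^3 + 4x^2 + 2x + 2) ≡ x^3 + 3x^2 + 4x + 4 (mod f). Check: (3x^3 + x^2)·(x^3 + 3x^2 + 4x + 4) = 3x^6 + x^3 + 4x^2 ≡ 1 (mod x^4 + x^3 + 3x^2 + 2x + 1).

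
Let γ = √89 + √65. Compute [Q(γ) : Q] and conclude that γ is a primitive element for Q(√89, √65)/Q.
[Q(γ) : Q] = 4 (equivalently, Q(γ) = Q(√89, √65))

Obviously Q(γ) ⊆ Q(√89, √65), and [Q(√89, √65):Q] = 4 (since 89, 65 are distinct squarefree integers > 1 with 5785 not a perfect square). To show equality we compute the minimal polynomial of γ. From γ = √89 + √65: γ^2 = 89 + 2√(5785) + 65 = 154 + 2√(5785), so γ^2 - 154 = 2√(5785); squaring, (γ^2 - 154)^2 = 4·5785, i.e. γ^4 - 308γ^2 + 23716 - 23140 = 0, i.e. γ^4 - 308γ^2 + 576 = 0. So γ is a root of x^4 - 308x^2 + 576. This polynomial is irreducible over Q: it has no rational root (each ±√89 ± √65 is irrational), and any factorization into two quadratics over Q would force √(5785) ∈ Q (pairing opposite roots) or √89, √65 ∈ Q (other pairings), all impossible. Hence [Q(γ):Q] = 4 = [Q(√89, √65):Q], so Q(γ) = Q(√89, √65).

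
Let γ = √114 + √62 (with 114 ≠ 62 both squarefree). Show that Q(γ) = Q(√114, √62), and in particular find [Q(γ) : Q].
[Q(γ) : Q] = 4 (equivalently, Q(γ) = Q(√114, √62))

Obviously Q(γ) ⊆ Q(√114, √62), and [Q(√114, √62):Q] = 4 (since 114, 62 are distinct squarefree integers > 1 with 7068 not a perfect square). To show equality we compute the minimal polynomial of γ. From γ = √114 + √62: γ^2 = 114 + 2√(7068) + 62 = 176 + 2√(7068), so γ^2 - 176 = 2√(7068); squaring, (γ^2 - 176)^2 = 4·7068, i.e. γ^4 - 352γ^2 + 30976 - 28272 = 0, i.e. γ^4 - 352γ^2 + 2704 = 0. So γ is a root of x^4 - 352x^2 + 2704. This polynomial is irreducible over Q: it has no rational root (each ±√114 ± √62 is irrational), and any factorization into two quadratics over Q would force √(7068) ∈ Q (pairing opposite roots) or √114, √62 ∈ Q (other pairings), all impossible. Hence [Q(γ):Q] = 4 = [Q(√114, √62):Q], so Q(γ) = Q(√114, √62).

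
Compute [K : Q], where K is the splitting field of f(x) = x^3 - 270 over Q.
[K : Q] = 6

The roots of x^3 - 270 are ∛270, ω∛270, ω^2∛270 where ω = e^(2πi/3) is a primitive cube root of unity, so K = Q(∛270, ω). Now [Q(∛270):Q] = 3 (since 270 is not a perfect cube, x^3 - 270 is irreducible) and [Q(ω):Q] = 2. Both 2 and 3 divide [K:Q], and [K:Q] ≤ 3·2 = 6, so [K:Q] = 6. (Equivalently: Q(∛270) ⊂ R but ω ∉ R, so [K : Q(∛270)] = 2.)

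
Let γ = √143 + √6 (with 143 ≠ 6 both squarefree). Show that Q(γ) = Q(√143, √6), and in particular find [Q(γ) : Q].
[Q(γ) : Q] = 4 (equivalently, Q(γ) = Q(√143, √6))

Obviously Q(γ) ⊆ Q(√143, √6), and [Q(√143, √6):Q] = 4 (since 143, 6 are distinct squarefree integers > 1 with 858 not a perfect square). To show equality we compute the minimal polynomial of γ. From γ = √143 + √6: γ^2 = 143 + 2√(858) + 6 = 149 + 2√(858), so γ^2 - 149 = 2√(858); squaring, (γ^2 - 149)^2 = 4·858, i.e. γ^4 - 298γ^2 + 22201 - 3432 = 0, i.e. γ^4 - 298γ^2 + 18769 = 0. So γ is a root of x^4 - 298x^2 + 18769. This polynomial is irreducible over Q: it has no rational root (each ±√143 ± √6 is irrational), and any factorization into two quadratics over Q would force √(858) ∈ Q (pairing opposite roots) or √143, √6 ∈ Q (other pairings), all impossible. Hence [Q(γ):Q] = 4 = [Q(√143, √6):Q], so Q(γ) = Q(√143, √6).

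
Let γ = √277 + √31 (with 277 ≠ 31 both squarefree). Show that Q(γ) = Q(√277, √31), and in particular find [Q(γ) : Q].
[Q(γ) : Q] = 4 (equivalently, Q(γ) = Q(√277, √31))

Obviously Q(γ) ⊆ Q(√277, √31), and [Q(√277, √31):Q] = 4 (since 277, 31 are distinct squarefree integers > 1 with 8587 not a perfect square). To show equality we compute the minimal polynomial of γ. From γ = √277 + √31: γ^2 = 277 + 2√(8587) + 31 = 308 + 2√(8587), so γ^2 - 308 = 2√(8587); squaring, (γ^2 - 308)^2 = 4·8587, i.e. γ^4 - 616γ^2 + 94864 - 34348 = 0, i.e. γ^4 - 616γ^2 + 60516 = 0. So γ is a root of x^4 - 616x^2 + 60516. This polynomial is irreducible over Q: it has no rational root (each ±√277 ± √31 is irrational), and any factorization into two quadratics over Q would force √(8587) ∈ Q (pairing opposite roots) or √277, √31 ∈ Q (other pairings), all impossible. Hence [Q(γ):Q] = 4 = [Q(√277, √31):Q], so Q(γ) = Q(√277, √31).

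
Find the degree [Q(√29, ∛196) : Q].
[Q(√29, ∛196) : Q] = 6

Let L = Q(√29, ∛196). Since Q(√29) ⊂ L and [Q(√29):Q] = 2, the tower law gives 2 | [L:Q]. Likewise Q(∛196) ⊂ L with [Q(∛196):Q] = 3 (because 196 is not a perfect cube), so 3 | [L:Q]. As gcd(2,3) = 1, [L:Q] is divisible by 6. Conversely L is generated over Q by √29 and ∛196, so [L:Q] ≤ 2·3 = 6. Therefore [Q(√29, ∛196) : Q] = 6.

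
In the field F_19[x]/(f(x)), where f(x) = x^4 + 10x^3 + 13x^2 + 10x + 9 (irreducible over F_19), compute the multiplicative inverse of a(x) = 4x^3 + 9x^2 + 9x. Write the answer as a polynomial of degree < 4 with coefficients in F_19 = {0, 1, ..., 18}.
a(x)^(-1) ≡ 13x^3 + 18x^2 + 18x + 9 (mod f(x))

Since f is irreducible over F_19, F_19[x]/(f) is a field and a(x) ≠ 0 has an inverse. Apply the extended Euclidean algorithm to f(x) and a(x) in F_19[x]: f(x) = (5x + 15)·a(x) + (4x^2 + 8x + 9);  a(x) = (x + 5)·(4x^2 + 8x + 9) + (17x + 12);  (4x^2 + 8x + 9) = (17x + 3)·(17x + 12) + (11). The last nonzero remainder is the constant 11 = gcd(f, a) in F_19. Back-substituting through the division chain expresses 11 = s(x)·a(x) + t(x)·f(x) with s(x) ≡ 10x^3 + 8x^2 + 8x + 4 (mod f), so (10x^3 + 8x^2 + 8x + 4)·a(x) ≡ 11 (mod f). Multiplying by 11^(-1) ≡ 7 in F_19 gives a(x)^(-1) ≡ 7·(10x^3 + 8x^2 + 8x + 4) ≡ 13x^3 + 18x^2 + 18x + 9 (mod f). Check: (4x^3 + 9x^2 + 9x)·(13x^3 + 18x^2 + 18x + 9) = 14x^6 + 18x^5 + 9x^4 + 18x^3 + 15x^2 + 5x ≡ 1 (mod x^4 + 10x^3 + 13x^2 + 10x + 9).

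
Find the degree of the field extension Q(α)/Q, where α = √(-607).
[Q(α):Q] = 2

[Q(α):Q] equals the degree of the minimal polynomial of α. Here α^2 = -607 and x^2 + 607 is irreducible (d = -607 is squarefree, ≠ 1, hence not a square), so deg(m_α) = 2. Thus [Q(α):Q] = 2.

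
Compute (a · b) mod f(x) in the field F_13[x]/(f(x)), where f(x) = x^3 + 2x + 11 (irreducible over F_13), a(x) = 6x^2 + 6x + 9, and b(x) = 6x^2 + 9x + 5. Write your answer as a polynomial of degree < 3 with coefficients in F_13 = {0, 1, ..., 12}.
a · b ≡ x^2 + 3x + 4 (mod f(x))

Multiply in F_13[x]: a(x)·b(x) = (6x^2 + 6x + 9)·(6x^2 + 9x + 5) = 10x^4 + 12x^3 + 8x^2 + 7x + 6. This has degree ≥ 3, so divide by f(x) over F_13: 10x^4 + 12x^3 + 8x^2 + 7x + 6 = (10x + 12)·(x^3 + 2x + 11) + (x^2 + 3x + 4). Hence a·b ≡ x^2 + 3x + 4 (mod f). (F_13[x]/(f) is a field with 13^3 = 2197 elements since f is irreducible of degree 3.)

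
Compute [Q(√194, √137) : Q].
[Q(√194, √137) : Q] = 4

[Q(√194):Q] = 2 (min poly x^2 - 194, irreducible since 194 is squarefree > 1). For the top step, suppose √137 ∈ Q(√194), say √137 = c + d√194 with c, d ∈ Q. Squaring: 137 = c^2 + 194d^2 + 2cd√194. Since √194 ∉ Q this forces 2cd = 0. If d = 0 then √137 = c ∈ Q, contradicting 137 squarefree > 1. If c = 0 then 137 = 194d^2, so 194·137 = (194d)^2 is a perfect square in Q — but 194·137 = 26578 is not a perfect square (since 194 and 137 are distinct squarefree integers). Contradiction. Hence √137 ∉ Q(√194), so x^2 - 137 stays irreducible over Q(√194) and [Q(√194, √137) : Q(√194)] = 2. By the tower law, [Q(√194, √137) : Q] = 2 · 2 = 4.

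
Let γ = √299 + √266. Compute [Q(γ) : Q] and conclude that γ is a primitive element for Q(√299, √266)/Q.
[Q(γ) : Q] = 4 (equivalently, Q(γ) = Q(√299, √266))

Obviously Q(γ) ⊆ Q(√299, √266), and [Q(√299, √266):Q] = 4 (since 299, 266 are distinct squarefree integers > 1 with 79534 not a perfect square). To show equality we compute the minimal polynomial of γ. From γ = √299 + √266: γ^2 = 299 + 2√(79534) + 266 = 565 + 2√(79534), so γ^2 - 565 = 2√(79534); squaring, (γ^2 - 565)^2 = 4·79534, i.e. γ^4 - 1130γ^2 + 319225 - 318136 = 0, i.e. γ^4 - 1130γ^2 + 1089 = 0. So γ is a root of x^4 - 1130x^2 + 1089. This polynomial is irreducible over Q: it has no rational root (each ±√299 ± √266 is irrational), and any factorization into two quadratics over Q would force √(79534) ∈ Q (pairing opposite roots) or √299, √266 ∈ Q (other pairings), all impossible. Hence [Q(γ):Q] = 4 = [Q(√299, √266):Q], so Q(γ) = Q(√299, √266).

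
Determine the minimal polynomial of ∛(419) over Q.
m_α(x) = x^3 - 419

α satisfies α^3 = 419, so x^3 - 419 annihilates α. By the rational root test, a rational root p/q (in lowest terms) of x^3 - 419 would satisfy p^3 = 419 q^3, forcing q = 1 and p^3 = 419; but 419 is not a perfect cube, contradiction. A monic cubic over Q with no rational root is irreducible (any nontrivial factorization would include a linear factor). Hence x^3 - 419 is the minimal polynomial of α, and in particular [Q(α):Q] = 3.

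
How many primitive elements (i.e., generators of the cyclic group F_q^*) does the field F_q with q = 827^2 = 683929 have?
There are φ(683928) = 183744 primitive elements

F_q^* is cyclic of order q - 1 = 683928. A cyclic group of order m has exactly φ(m) generators. Here m = 683928 = 2^3 · 3^2 · 7 · 23 · 59, so the number of primitive elements is φ(683928) = 183744.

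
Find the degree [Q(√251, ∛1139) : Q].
[Q(√251, ∛1139) : Q] = 6

Let L = Q(√251, ∛1139). Since Q(√251) ⊂ L and [Q(√251):Q] = 2, the tower law gives 2 | [L:Q]. Likewise Q(∛1139) ⊂ L with [Q(∛1139):Q] = 3 (because 1139 is not a perfect cube), so 3 | [L:Q]. As gcd(2,3) = 1, [L:Q] is divisible by 6. Conversely L is generated over Q by √251 and ∛1139, so [L:Q] ≤ 2·3 = 6. Therefore [Q(√251, ∛1139) : Q] = 6.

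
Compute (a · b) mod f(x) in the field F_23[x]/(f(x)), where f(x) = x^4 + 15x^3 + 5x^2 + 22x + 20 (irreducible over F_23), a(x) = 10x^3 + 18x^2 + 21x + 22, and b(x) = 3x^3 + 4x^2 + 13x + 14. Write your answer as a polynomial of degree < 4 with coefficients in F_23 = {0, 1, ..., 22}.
a · b ≡ 20x^3 + 5x^2 + 22x + 21 (mod f(x))

Multiply in F_23[x]: a(x)·b(x) = (10x^3 + 18x^2 + 21x + 22)·(3x^3 + 4x^2 + 13x + 14) = 7x^6 + 2x^5 + 12x^4 + 18x^3 + 15x^2 + 5x + 9. This has degree ≥ 4, so divide by f(x) over F_23: 7x^6 + 2x^5 + 12x^4 + 18x^3 + 15x^2 + 5x + 9 = (7x^2 + 12x + 4)·(x^4 + 15x^3 + 5x^2 + 22x + 20) + (20x^3 + 5x^2 + 22x + 21). Hence a·b ≡ 20x^3 + 5x^2 + 22x + 21 (mod f). (F_23[x]/(f) is a field with 23^4 = 279841 elements since f is irreducible of degree 4.)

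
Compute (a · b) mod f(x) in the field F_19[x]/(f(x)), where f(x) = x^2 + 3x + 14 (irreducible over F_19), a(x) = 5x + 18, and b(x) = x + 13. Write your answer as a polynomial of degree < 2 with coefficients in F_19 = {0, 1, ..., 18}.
a · b ≡ 11x + 12 (mod f(x))

Multiply in F_19[x]: a(x)·b(x) = (5x + 18)·(x + 13) = 5x^2 + 7x + 6. This has degree ≥ 2, so divide by f(x) over F_19: 5x^2 + 7x + 6 = (5)·(x^2 + 3x + 14) + (11x + 12). Hence a·b ≡ 11x + 12 (mod f). (F_19[x]/(f) is a field with 19^2 = 361 elements since f is irreducible of degree 2.)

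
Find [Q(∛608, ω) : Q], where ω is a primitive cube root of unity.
[Q(∛608, ω) : Q] = 6

[Q(∛608):Q] = 3 (min poly x^3 - 608, irreducible since 608 is not a perfect cube). [Q(ω):Q] = 2 (min poly x^2 + x + 1). Since Q(∛608) ⊂ R and ω ∉ R, we have ω ∉ Q(∛608), so x^2 + x + 1 remains irreducible over Q(∛608) and [Q(∛608, ω) : Q(∛608)] = 2. By the tower law, [Q(∛608, ω) : Q] = 3 · 2 = 6. (In fact Q(∛608, ω) is the splitting field of x^3 - 608 over Q.)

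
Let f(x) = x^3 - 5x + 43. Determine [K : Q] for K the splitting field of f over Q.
[K : Q] = 6

By the rational root test, any rational root of the monic integer polynomial f(x) = x^3 - 5x + 43 must be an integer dividing the constant term 43, i.e. one of ±{1, 43}. Evaluating: f(1) = 39, f(-1) = 47, f(43) = 79335, f(-43) = -79249; none is 0, so f has no rational root and is therefore irreducible over Q (a cubic with no linear factor over a field is irreducible). For an irreducible cubic, the Galois group is A_3 or S_3 according as the discriminant disc(f) = -4a^3 - 27b^2 = -4·(-5)^3 - 27·(43)^2 = -49423 is or is not a square in Q. Here disc(f) = -49423 is not a perfect square in Q, so the Galois group of f over Q is not contained in A_3 and must be all of S_3. The splitting field has degree |S_3| = 6 over Q, so [K : Q] = 6.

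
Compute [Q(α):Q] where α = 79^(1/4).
[Q(α):Q] = 4

α is a root of x^4 - 79. By Eisenstein's criterion at the prime p = 79 (which divides the constant term 79 but p^2 = 6241 does not, since 79 is squarefree), x^4 - 79 is irreducible over Q. Hence [Q(α):Q] = 4.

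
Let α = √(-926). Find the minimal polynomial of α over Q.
m_α(x) = x^2 + 926

α satisfies α^2 + 926 = 0, so x^2 + 926 annihilates α. Since d = -926 is squarefree and ≠ 1, it is not a perfect square in Q, so x^2 + 926 has no rational root and is therefore irreducible over Q (a degree-2 polynomial over a field is irreducible iff it has no root). Hence m_α(x) = x^2 + 926.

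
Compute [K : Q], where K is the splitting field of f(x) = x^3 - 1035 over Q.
[K : Q] = 6

The roots of x^3 - 1035 are ∛1035, ω∛1035, ω^2∛1035 where ω = e^(2πi/3) is a primitive cube root of unity, so K = Q(∛1035, ω). Now [Q(∛1035):Q] = 3 (since 1035 is not a perfect cube, x^3 - 1035 is irreducible) and [Q(ω):Q] = 2. Both 2 and 3 divide [K:Q], and [K:Q] ≤ 3·2 = 6, so [K:Q] = 6. (Equivalently: Q(∛1035) ⊂ R but ω ∉ R, so [K : Q(∛1035)] = 2.)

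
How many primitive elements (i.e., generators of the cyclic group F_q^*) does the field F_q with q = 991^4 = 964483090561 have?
There are φ(964483090560) = 226271232000 primitive elements

F_q^* is cyclic of order q - 1 = 964483090560. A cyclic group of order m has exactly φ(m) generators. Here m = 964483090560 = 2^7 · 3^2 · 5 · 11 · 31 · 491041, so the number of primitive elements is φ(964483090560) = 226271232000.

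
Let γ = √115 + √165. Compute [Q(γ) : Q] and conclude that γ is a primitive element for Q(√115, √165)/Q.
[Q(γ) : Q] = 4 (equivalently, Q(γ) = Q(√115, √165))

Obviously Q(γ) ⊆ Q(√115, √165), and [Q(√115, √165):Q] = 4 (since 115, 165 are distinct squarefree integers > 1 with 18975 not a perfect square). To show equality we compute the minimal polynomial of γ. From γ = √115 + √165: γ^2 = 115 + 2√(18975) + 165 = 280 + 2√(18975), so γ^2 - 280 = 2√(18975); squaring, (γ^2 - 280)^2 = 4·18975, i.e. γ^4 - 560γ^2 + 78400 - 75900 = 0, i.e. γ^4 - 560γ^2 + 2500 = 0. So γ is a root of x^4 - 560x^2 + 2500. This polynomial is irreducible over Q: it has no rational root (each ±√115 ± √165 is irrational), and any factorization into two quadratics over Q would force √(18975) ∈ Q (pairing opposite roots) or √115, √165 ∈ Q (other pairings), all impossible. Hence [Q(γ):Q] = 4 = [Q(√115, √165):Q], so Q(γ) = Q(√115, √165).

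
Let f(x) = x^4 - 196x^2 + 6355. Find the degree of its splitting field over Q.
[K : Q] = 4

Solving the quadratic in x^2: x^2 = (196 ± √(196^2 - 4·6355))/2 = (196 ± √12996)/2 = (196 ± 114)/2, giving x^2 = 155 or x^2 = 41. So f(x) = (x^2 - 155)(x^2 - 41) and the roots of f are ±√155, ±√41. Hence the splitting field is K = Q(√155, √41). Since 155 and 41 are distinct squarefree integers > 1, their product 6355 is not a perfect square, so √41 ∉ Q(√155). By the tower law [K:Q] = [Q(√155,√41):Q(√155)] · [Q(√155):Q] = 2 · 2 = 4.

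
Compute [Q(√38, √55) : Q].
[Q(√38, √55) : Q] = 4

[Q(√38):Q] = 2 (min poly x^2 - 38, irreducible since 38 is squarefree > 1). For the top step, suppose √55 ∈ Q(√38), say √55 = c + d√38 with c, d ∈ Q. Squaring: 55 = c^2 + 38d^2 + 2cd√38. Since √38 ∉ Q this forces 2cd = 0. If d = 0 then √55 = c ∈ Q, contradicting 55 squarefree > 1. If c = 0 then 55 = 38d^2, so 38·55 = (38d)^2 is a perfect square in Q — but 38·55 = 2090 is not a perfect square (since 38 and 55 are distinct squarefree integers). Contradiction. Hence √55 ∉ Q(√38), so x^2 - 55 stays irreducible over Q(√38) and [Q(√38, √55) : Q(√38)] = 2. By the tower law, [Q(√38, √55) : Q] = 2 · 2 = 4.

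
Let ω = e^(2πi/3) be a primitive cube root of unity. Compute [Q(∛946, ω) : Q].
[Q(∛946, ω) : Q] = 6

[Q(∛946):Q] = 3 (min poly x^3 - 946, irreducible since 946 is not a perfect cube). [Q(ω):Q] = 2 (min poly x^2 + x + 1). Since Q(∛946) ⊂ R and ω ∉ R, we have ω ∉ Q(∛946), so x^2 + x + 1 remains irreducible over Q(∛946) and [Q(∛946, ω) : Q(∛946)] = 2. By the tower law, [Q(∛946, ω) : Q] = 3 · 2 = 6. (In fact Q(∛946, ω) is the splitting field of x^3 - 946 over Q.)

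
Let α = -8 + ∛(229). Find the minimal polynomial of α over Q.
m_α(x) = x^3 + 24x^2 + 192x + 283

Set β = α + 8 = ∛(229), so β^3 = 229. Then (α + 8)^3 - 229 = 0, i.e. α is a root of g(x) = (x + 8)^3 - 229 = x^3 + 24x^2 + 192x + 283. Since g(x) = h(x + 8) where h(x) = x^3 - 229, and h is irreducible over Q (because 229 is not a perfect cube, so h has no rational root, and a monic cubic with no rational root is irreducible), g is also irreducible (irreducibility is preserved under the substitution x → x + 8). Hence m_α(x) = x^3 + 24x^2 + 192x + 283.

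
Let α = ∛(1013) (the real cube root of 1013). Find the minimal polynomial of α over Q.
m_α(x) = x^3 - 1013

α satisfies α^3 = 1013, so x^3 - 1013 annihilates α. By the rational root test, a rational root p/q (in lowest terms) of x^3 - 1013 would satisfy p^3 = 1013 q^3, forcing q = 1 and p^3 = 1013; but 1013 is not a perfect cube, contradiction. A monic cubic over Q with no rational root is irreducible (any nontrivial factorization would include a linear factor). Hence x^3 - 1013 is the minimal polynomial of α, and in particular [Q(α):Q] = 3.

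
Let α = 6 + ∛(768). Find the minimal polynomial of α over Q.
m_α(x) = x^3 - 18x^2 + 108x - 984

Set β = α - 6 = ∛(768), so β^3 = 768. Then (α - 6)^3 - 768 = 0, i.e. α is a root of g(x) = (x - 6)^3 - 768 = x^3 - 18x^2 + 108x - 984. Since g(x) = h(x - 6) where h(x) = x^3 - 768, and h is irreducible over Q (because 768 is not a perfect cube, so h has no rational root, and a monic cubic with no rational root is irreducible), g is also irreducible (irreducibility is preserved under the substitution x → x - 6). Hence m_α(x) = x^3 - 18x^2 + 108x - 984.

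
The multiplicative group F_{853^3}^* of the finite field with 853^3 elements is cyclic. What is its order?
|F_{853^3}^*| = 620650476

F_{853^3} has 853^3 = 620650477 elements; its multiplicative group consists of all nonzero elements, so |F_{853^3}^*| = 620650477 - 1 = 620650476. (It is cyclic since any finite subgroup of the multiplicative group of a field is cyclic.)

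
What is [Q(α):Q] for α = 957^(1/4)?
[Q(α):Q] = 4

α is a root of x^4 - 957. By Eisenstein's criterion at the prime p = 3 (which divides the constant term 957 but p^2 = 9 does not, since 957 is squarefree), x^4 - 957 is irreducible over Q. Hence [Q(α):Q] = 4.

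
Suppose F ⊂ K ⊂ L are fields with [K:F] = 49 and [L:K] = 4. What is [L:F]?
[L:F] = 196

The tower law says that for any tower of field extensions F ⊂ K ⊂ L with finite degrees, [L:F] = [L:K] · [K:F]. Here this gives [L:F] = 4 · 49 = 196.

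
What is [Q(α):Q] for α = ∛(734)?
[Q(α):Q] = 3

The minimal polynomial of α is x^3 - 734, irreducible over Q since 734 is not a perfect cube (so x^3 - 734 has no rational root). Hence [Q(α):Q] = deg(m_α) = 3.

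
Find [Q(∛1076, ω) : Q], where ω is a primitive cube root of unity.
[Q(∛1076, ω) : Q] = 6

[Q(∛1076):Q] = 3 (min poly x^3 - 1076, irreducible since 1076 is not a perfect cube). [Q(ω):Q] = 2 (min poly x^2 + x + 1). Since Q(∛1076) ⊂ R and ω ∉ R, we have ω ∉ Q(∛1076), so x^2 + x + 1 remains irreducible over Q(∛1076) and [Q(∛1076, ω) : Q(∛1076)] = 2. By the tower law, [Q(∛1076, ω) : Q] = 3 · 2 = 6. (In fact Q(∛1076, ω) is the splitting field of x^3 - 1076 over Q.)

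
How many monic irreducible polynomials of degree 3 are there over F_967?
There are 301410032 monic irreducible polynomials of degree 3 over F_967

Each element of F_{967^3} that lies in no proper subfield is a root of exactly one monic irreducible of degree 3 over F_967, and each such polynomial has 3 distinct roots in F_{967^3}. By Möbius inversion the count is N_967(3) = (1/3) Σ_{d|3} μ(3/d) · 967^d = (1/3)(μ(3)·967^1 + μ(1)·967^3) = 904230096/3 = 301410032.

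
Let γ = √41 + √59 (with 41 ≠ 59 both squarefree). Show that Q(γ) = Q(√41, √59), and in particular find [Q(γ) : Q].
[Q(γ) : Q] = 4 (equivalently, Q(γ) = Q(√41, √59))

Obviously Q(γ) ⊆ Q(√41, √59), and [Q(√41, √59):Q] = 4 (since 41, 59 are distinct squarefree integers > 1 with 2419 not a perfect square). To show equality we compute the minimal polynomial of γ. From γ = √41 + √59: γ^2 = 41 + 2√(2419) + 59 = 100 + 2√(2419), so γ^2 - 100 = 2√(2419); squaring, (γ^2 - 100)^2 = 4·2419, i.e. γ^4 - 200γ^2 + 10000 - 9676 = 0, i.e. γ^4 - 200γ^2 + 324 = 0. So γ is a root of x^4 - 200x^2 + 324. This polynomial is irreducible over Q: it has no rational root (each ±√41 ± √59 is irrational), and any factorization into two quadratics over Q would force √(2419) ∈ Q (pairing opposite roots) or √41, √59 ∈ Q (other pairings), all impossible. Hence [Q(γ):Q] = 4 = [Q(√41, √59):Q], so Q(γ) = Q(√41, √59).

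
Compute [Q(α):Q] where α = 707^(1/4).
[Q(α):Q] = 4

α is a root of x^4 - 707. By Eisenstein's criterion at the prime p = 7 (which divides the constant term 707 but p^2 = 49 does not, since 707 is squarefree), x^4 - 707 is irreducible over Q. Hence [Q(α):Q] = 4.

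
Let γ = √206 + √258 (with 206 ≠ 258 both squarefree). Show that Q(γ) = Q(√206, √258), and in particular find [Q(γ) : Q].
[Q(γ) : Q] = 4 (equivalently, Q(γ) = Q(√206, √258))

Obviously Q(γ) ⊆ Q(√206, √258), and [Q(√206, √258):Q] = 4 (since 206, 258 are distinct squarefree integers > 1 with 53148 not a perfect square). To show equality we compute the minimal polynomial of γ. From γ = √206 + √258: γ^2 = 206 + 2√(53148) + 258 = 464 + 2√(53148), so γ^2 - 464 = 2√(53148); squaring, (γ^2 - 464)^2 = 4·53148, i.e. γ^4 - 928γ^2 + 215296 - 212592 = 0, i.e. γ^4 - 928γ^2 + 2704 = 0. So γ is a root of x^4 - 928x^2 + 2704. This polynomial is irreducible over Q: it has no rational root (each ±√206 ± √258 is irrational), and any factorization into two quadratics over Q would force √(53148) ∈ Q (pairing opposite roots) or √206, √258 ∈ Q (other pairings), all impossible. Hence [Q(γ):Q] = 4 = [Q(√206, √258):Q], so Q(γ) = Q(√206, √258).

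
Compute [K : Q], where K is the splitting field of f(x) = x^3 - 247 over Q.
[K : Q] = 6

The roots of x^3 - 247 are ∛247, ω∛247, ω^2∛247 where ω = e^(2πi/3) is a primitive cube root of unity, so K = Q(∛247, ω). Now [Q(∛247):Q] = 3 (since 247 is not a perfect cube, x^3 - 247 is irreducible) and [Q(ω):Q] = 2. Both 2 and 3 divide [K:Q], and [K:Q] ≤ 3·2 = 6, so [K:Q] = 6. (Equivalently: Q(∛247) ⊂ R but ω ∉ R, so [K : Q(∛247)] = 2.)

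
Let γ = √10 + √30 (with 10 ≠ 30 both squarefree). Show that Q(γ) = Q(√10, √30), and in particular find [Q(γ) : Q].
[Q(γ) : Q] = 4 (equivalently, Q(γ) = Q(√10, √30))

Obviously Q(γ) ⊆ Q(√10, √30), and [Q(√10, √30):Q] = 4 (since 10, 30 are distinct squarefree integers > 1 with 300 not a perfect square). To show equality we compute the minimal polynomial of γ. From γ = √10 + √30: γ^2 = 10 + 2√(300) + 30 = 40 + 2√(300), so γ^2 - 40 = 2√(300); squaring, (γ^2 - 40)^2 = 4·300, i.e. γ^4 - 80γ^2 + 1600 - 1200 = 0, i.e. γ^4 - 80γ^2 + 400 = 0. So γ is a root of x^4 - 80x^2 + 400. This polynomial is irreducible over Q: it has no rational root (each ±√10 ± √30 is irrational), and any factorization into two quadratics over Q would force √(300) ∈ Q (pairing opposite roots) or √10, √30 ∈ Q (other pairings), all impossible. Hence [Q(γ):Q] = 4 = [Q(√10, √30):Q], so Q(γ) = Q(√10, √30).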